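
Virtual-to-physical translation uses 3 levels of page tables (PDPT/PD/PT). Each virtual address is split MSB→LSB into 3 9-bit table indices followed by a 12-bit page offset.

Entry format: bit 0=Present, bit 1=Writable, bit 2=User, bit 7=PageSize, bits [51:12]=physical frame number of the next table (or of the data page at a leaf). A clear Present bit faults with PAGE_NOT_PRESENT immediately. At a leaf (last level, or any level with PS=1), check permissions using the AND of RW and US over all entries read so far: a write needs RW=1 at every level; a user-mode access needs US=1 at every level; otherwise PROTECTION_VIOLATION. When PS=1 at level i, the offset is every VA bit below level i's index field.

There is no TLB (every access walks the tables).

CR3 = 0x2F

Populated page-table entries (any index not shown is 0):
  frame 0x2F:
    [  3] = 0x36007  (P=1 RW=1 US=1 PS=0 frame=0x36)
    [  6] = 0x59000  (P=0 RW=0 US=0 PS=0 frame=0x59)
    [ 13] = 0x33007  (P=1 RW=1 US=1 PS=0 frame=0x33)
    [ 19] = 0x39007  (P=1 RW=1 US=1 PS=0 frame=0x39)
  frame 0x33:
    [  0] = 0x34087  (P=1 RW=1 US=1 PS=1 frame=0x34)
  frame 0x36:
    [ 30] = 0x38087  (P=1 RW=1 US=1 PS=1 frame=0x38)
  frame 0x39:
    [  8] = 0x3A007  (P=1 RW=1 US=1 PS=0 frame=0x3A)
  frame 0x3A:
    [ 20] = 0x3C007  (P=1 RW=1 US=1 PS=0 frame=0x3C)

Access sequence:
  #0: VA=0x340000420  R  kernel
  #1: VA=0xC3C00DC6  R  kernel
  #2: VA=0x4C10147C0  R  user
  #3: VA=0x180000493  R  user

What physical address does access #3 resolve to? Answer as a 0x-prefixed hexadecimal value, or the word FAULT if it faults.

Per-access translation:
#0 VA=0x340000420 (r,kernel):
  lvl0: tbl 0x2F, slot 13 ⇒ 0x33007 (P1/RW1/US1/PS0)
  lvl1: tbl 0x33, slot 0 ⇒ 0x34087 (P1/RW1/US1/PS1)
  → PA=0x34420 (huge @L1)  (2 entries read)
#1 VA=0xC3C00DC6 (r,kernel):
  lvl0: tbl 0x2F, slot 3 ⇒ 0x36007 (P1/RW1/US1/PS0)
  lvl1: tbl 0x36, slot 30 ⇒ 0x38087 (P1/RW1/US1/PS1)
  → PA=0x38DC6 (huge @L1)  (2 entries read)
#2 VA=0x4C10147C0 (r,user):
  lvl0: tbl 0x2F, slot 19 ⇒ 0x39007 (P1/RW1/US1/PS0)
  lvl1: tbl 0x39, slot 8 ⇒ 0x3A007 (P1/RW1/US1/PS0)
  lvl2: tbl 0x3A, slot 20 ⇒ 0x3C007 (P1/RW1/US1/PS0)
  → PA=0x3C7C0  (3 entries read)
#3 VA=0x180000493 (r,user):
  lvl0: tbl 0x2F, slot 6 ⇒ 0x59000 (P0/RW0/US0/PS0)
  ⇒ fault: PAGE_NOT_PRESENT  — 1 lookups

Access #3 PA: FAULT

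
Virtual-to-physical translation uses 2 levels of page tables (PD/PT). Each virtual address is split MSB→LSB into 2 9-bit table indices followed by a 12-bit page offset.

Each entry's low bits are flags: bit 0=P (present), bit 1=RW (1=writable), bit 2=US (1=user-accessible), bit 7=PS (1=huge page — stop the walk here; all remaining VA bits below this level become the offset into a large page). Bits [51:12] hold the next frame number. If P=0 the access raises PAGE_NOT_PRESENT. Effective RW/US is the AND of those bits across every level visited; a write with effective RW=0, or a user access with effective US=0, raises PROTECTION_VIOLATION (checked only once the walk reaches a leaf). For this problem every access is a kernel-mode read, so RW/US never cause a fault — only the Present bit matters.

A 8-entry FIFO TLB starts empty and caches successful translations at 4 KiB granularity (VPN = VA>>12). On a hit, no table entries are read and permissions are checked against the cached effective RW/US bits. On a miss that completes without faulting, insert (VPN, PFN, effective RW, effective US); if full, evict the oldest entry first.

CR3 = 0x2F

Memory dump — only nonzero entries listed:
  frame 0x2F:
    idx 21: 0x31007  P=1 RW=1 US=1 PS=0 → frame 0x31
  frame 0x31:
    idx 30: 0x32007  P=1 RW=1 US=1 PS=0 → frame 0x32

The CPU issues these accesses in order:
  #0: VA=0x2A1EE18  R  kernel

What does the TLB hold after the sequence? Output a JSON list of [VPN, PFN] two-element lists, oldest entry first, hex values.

Per-access translation:
#0 VA=0x2A1EE18 (r,kernel):
  L0: frame=0x2F idx=21 entry=0x31007 [P=1 RW=1 US=1 PS=0]
  L1: frame=0x31 idx=30 entry=0x32007 [P=1 RW=1 US=1 PS=0]
  ⇒ phys 0x32E18  [2 reads]

TLB: [["0x2A1E", "0x32"]]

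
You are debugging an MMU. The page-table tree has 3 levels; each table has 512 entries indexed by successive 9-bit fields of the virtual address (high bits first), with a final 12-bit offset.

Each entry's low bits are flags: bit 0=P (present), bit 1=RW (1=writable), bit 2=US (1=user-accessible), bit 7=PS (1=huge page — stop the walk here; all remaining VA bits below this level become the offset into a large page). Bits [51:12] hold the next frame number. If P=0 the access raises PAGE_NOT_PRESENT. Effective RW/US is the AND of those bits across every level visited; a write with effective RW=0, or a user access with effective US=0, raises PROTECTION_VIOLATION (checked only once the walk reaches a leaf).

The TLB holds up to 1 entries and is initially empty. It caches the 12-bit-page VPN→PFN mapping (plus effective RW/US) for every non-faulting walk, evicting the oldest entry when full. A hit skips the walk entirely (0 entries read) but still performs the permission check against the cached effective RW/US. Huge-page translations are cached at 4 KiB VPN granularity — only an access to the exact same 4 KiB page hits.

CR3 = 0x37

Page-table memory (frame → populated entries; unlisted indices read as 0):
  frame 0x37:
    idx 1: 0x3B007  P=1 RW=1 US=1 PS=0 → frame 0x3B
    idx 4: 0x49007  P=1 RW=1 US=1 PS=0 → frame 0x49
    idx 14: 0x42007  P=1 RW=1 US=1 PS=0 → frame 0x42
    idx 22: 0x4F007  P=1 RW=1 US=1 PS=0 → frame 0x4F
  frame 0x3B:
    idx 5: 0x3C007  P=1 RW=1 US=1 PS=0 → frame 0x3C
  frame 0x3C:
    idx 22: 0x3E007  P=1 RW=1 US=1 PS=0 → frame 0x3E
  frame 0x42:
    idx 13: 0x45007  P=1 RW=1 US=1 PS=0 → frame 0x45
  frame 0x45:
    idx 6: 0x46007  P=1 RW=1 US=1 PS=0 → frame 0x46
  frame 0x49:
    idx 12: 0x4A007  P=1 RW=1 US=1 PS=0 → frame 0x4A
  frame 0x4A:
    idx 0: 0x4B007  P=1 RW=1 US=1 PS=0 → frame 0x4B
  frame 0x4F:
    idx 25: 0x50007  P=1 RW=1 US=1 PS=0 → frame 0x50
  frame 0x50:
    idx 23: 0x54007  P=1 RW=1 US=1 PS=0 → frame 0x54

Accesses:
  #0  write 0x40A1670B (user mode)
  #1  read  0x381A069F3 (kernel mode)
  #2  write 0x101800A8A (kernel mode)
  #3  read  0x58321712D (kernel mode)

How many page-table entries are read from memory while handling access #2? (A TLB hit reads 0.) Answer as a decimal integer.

Trace:
#0 VA=0x40A1670B (w,user):
  lvl0: tbl 0x37, slot 1 ⇒ 0x3B007 (P1/RW1/US1/PS0)
  lvl1: tbl 0x3B, slot 5 ⇒ 0x3C007 (P1/RW1/US1/PS0)
  lvl2: tbl 0x3C, slot 22 ⇒ 0x3E007 (P1/RW1/US1/PS0)
  ✓ 0x3E70B  — 3 lookups
#1 VA=0x381A069F3 (r,kernel):
  lvl0: tbl 0x37, slot 14 ⇒ 0x42007 (P1/RW1/US1/PS0)
  lvl1: tbl 0x42, slot 13 ⇒ 0x45007 (P1/RW1/US1/PS0)
  lvl2: tbl 0x45, slot 6 ⇒ 0x46007 (P1/RW1/US1/PS0)
  ✓ 0x469F3  — 3 lookups
#2 VA=0x101800A8A (w,kernel):
  lvl0: tbl 0x37, slot 4 ⇒ 0x49007 (P1/RW1/US1/PS0)
  lvl1: tbl 0x49, slot 12 ⇒ 0x4A007 (P1/RW1/US1/PS0)
  lvl2: tbl 0x4A, slot 0 ⇒ 0x4B007 (P1/RW1/US1/PS0)
  ✓ 0x4BA8A  — 3 lookups
#3 VA=0x58321712D (r,kernel):
  lvl0: tbl 0x37, slot 22 ⇒ 0x4F007 (P1/RW1/US1/PS0)
  lvl1: tbl 0x4F, slot 25 ⇒ 0x50007 (P1/RW1/US1/PS0)
  lvl2: tbl 0x50, slot 23 ⇒ 0x54007 (P1/RW1/US1/PS0)
  ✓ 0x5412D  — 3 lookups

Entries read for #2: 3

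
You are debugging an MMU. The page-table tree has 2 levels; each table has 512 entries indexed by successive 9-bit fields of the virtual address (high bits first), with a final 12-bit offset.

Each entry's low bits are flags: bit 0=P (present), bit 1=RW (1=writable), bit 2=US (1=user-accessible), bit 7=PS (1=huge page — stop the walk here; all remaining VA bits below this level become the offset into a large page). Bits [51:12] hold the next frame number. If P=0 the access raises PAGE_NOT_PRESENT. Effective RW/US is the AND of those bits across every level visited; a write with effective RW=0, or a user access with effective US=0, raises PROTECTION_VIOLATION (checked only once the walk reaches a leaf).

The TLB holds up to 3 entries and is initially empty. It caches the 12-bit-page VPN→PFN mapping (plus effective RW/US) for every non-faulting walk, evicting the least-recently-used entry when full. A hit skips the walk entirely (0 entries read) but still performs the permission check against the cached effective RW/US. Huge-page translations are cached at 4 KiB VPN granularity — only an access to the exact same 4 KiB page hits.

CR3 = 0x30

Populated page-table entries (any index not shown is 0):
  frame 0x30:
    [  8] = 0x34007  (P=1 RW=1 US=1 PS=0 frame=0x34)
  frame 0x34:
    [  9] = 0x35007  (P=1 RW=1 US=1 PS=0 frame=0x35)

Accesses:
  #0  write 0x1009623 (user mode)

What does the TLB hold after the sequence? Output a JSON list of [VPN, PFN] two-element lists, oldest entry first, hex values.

Trace:
#0 VA=0x1009623 (w,user):
  L0 @0x30[8] → 0x34007  P=1,RW=1,US=1,PS=0
  L1 @0x34[9] → 0x35007  P=1,RW=1,US=1,PS=0
  ✓ 0x35623  — 2 lookups

TLB: [["0x1009", "0x35"]]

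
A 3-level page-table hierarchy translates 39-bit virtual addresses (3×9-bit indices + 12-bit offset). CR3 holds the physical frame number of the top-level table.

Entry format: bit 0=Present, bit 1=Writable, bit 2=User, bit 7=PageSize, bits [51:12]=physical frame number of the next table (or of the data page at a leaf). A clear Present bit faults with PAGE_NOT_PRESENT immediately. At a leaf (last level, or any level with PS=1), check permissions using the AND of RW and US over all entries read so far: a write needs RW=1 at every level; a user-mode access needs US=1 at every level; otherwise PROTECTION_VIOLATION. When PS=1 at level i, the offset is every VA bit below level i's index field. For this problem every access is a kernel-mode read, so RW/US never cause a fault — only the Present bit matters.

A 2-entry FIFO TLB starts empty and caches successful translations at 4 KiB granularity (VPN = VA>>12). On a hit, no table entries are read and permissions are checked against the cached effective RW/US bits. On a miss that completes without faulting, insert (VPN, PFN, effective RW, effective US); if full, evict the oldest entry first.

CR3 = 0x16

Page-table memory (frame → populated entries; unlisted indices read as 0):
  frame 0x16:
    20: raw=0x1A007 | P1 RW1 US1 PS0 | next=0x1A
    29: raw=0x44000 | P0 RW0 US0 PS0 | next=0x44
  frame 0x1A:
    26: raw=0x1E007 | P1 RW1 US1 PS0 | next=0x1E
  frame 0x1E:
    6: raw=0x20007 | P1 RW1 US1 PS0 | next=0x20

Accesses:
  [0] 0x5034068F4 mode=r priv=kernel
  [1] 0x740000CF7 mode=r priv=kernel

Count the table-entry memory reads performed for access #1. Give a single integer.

Walk each access:
#0 VA=0x5034068F4 (r,kernel):
  L0 @0x16[20] → 0x1A007  P=1,RW=1,US=1,PS=0
  L1 @0x1A[26] → 0x1E007  P=1,RW=1,US=1,PS=0
  L2 @0x1E[6] → 0x20007  P=1,RW=1,US=1,PS=0
  → PA=0x208F4  (3 entries read)
#1 VA=0x740000CF7 (r,kernel):
  L0 @0x16[29] → 0x44000  P=0,RW=0,US=0,PS=0
  ✗ PAGE_NOT_PRESENT  [1 reads]

Entries read for #1: 1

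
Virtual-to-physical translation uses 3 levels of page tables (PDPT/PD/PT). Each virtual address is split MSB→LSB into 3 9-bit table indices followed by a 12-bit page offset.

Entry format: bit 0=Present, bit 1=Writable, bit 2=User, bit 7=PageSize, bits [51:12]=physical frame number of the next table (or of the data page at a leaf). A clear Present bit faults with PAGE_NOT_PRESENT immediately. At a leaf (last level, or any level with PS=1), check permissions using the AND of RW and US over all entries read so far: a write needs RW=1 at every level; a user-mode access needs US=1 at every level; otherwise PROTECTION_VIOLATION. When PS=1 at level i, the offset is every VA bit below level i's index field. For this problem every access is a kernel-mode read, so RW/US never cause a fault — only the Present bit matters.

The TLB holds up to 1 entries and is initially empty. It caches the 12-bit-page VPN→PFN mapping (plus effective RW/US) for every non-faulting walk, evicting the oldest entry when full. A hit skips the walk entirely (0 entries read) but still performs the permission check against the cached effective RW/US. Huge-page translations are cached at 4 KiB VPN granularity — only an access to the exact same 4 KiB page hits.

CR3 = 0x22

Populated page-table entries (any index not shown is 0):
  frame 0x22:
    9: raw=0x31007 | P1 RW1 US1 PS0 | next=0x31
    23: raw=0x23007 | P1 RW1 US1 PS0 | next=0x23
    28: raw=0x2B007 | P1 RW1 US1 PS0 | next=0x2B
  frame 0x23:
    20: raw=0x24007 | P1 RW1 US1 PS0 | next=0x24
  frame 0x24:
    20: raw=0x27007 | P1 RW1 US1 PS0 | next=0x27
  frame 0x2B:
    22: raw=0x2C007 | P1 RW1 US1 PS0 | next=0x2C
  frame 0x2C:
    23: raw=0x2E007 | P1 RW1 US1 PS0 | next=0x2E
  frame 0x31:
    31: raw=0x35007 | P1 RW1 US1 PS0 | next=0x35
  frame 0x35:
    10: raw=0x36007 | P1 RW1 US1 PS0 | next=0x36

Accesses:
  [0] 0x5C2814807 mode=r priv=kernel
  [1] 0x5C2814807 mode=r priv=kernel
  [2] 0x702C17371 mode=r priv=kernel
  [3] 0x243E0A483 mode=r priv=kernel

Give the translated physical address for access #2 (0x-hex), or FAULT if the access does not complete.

Walk each access:
#0 VA=0x5C2814807 (r,kernel):
  lvl0: tbl 0x22, slot 23 ⇒ 0x23007 (P1/RW1/US1/PS0)
  lvl1: tbl 0x23, slot 20 ⇒ 0x24007 (P1/RW1/US1/PS0)
  lvl2: tbl 0x24, slot 20 ⇒ 0x27007 (P1/RW1/US1/PS0)
  → PA=0x27807  (3 entries read)
#1 VA=0x5C2814807 (r,kernel):
  TLB hit vpn=0x5C2814 → PA=0x27807
#2 VA=0x702C17371 (r,kernel):
  lvl0: tbl 0x22, slot 28 ⇒ 0x2B007 (P1/RW1/US1/PS0)
  lvl1: tbl 0x2B, slot 22 ⇒ 0x2C007 (P1/RW1/US1/PS0)
  lvl2: tbl 0x2C, slot 23 ⇒ 0x2E007 (P1/RW1/US1/PS0)
  → PA=0x2E371  (3 entries read)
#3 VA=0x243E0A483 (r,kernel):
  lvl0: tbl 0x22, slot 9 ⇒ 0x31007 (P1/RW1/US1/PS0)
  lvl1: tbl 0x31, slot 31 ⇒ 0x35007 (P1/RW1/US1/PS0)
  lvl2: tbl 0x35, slot 10 ⇒ 0x36007 (P1/RW1/US1/PS0)
  → PA=0x36483  (3 entries read)

Access #2 PA: 0x2E371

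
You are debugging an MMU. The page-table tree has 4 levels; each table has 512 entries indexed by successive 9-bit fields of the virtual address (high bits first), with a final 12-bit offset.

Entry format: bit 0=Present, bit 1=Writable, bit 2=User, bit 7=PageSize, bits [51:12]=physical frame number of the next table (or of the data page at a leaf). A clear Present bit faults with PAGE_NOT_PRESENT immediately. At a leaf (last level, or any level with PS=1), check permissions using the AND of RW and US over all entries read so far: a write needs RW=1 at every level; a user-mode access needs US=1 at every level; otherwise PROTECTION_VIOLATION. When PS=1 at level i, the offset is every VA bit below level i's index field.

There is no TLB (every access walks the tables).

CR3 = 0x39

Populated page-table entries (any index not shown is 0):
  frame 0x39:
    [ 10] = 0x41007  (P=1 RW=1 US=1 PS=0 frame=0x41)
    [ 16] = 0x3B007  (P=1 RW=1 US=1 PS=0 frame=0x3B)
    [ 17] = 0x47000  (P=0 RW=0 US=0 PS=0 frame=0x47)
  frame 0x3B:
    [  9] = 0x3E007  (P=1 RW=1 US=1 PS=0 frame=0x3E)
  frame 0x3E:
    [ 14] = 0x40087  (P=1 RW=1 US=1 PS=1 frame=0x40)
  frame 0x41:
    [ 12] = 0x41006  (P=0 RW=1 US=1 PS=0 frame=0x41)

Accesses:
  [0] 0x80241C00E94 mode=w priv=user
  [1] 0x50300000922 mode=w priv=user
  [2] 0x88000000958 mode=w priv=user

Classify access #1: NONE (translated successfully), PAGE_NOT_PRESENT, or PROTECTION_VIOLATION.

Per-access translation:
#0 VA=0x80241C00E94 (w,user):
  L0: frame=0x39 idx=16 entry=0x3B007 [P=1 RW=1 US=1 PS=0]
  L1: frame=0x3B idx=9 entry=0x3E007 [P=1 RW=1 US=1 PS=0]
  L2: frame=0x3E idx=14 entry=0x40087 [P=1 RW=1 US=1 PS=1]
  → PA=0x40E94 (huge @L2)  (3 entries read)
#1 VA=0x50300000922 (w,user):
  L0: frame=0x39 idx=10 entry=0x41007 [P=1 RW=1 US=1 PS=0]
  L1: frame=0x41 idx=12 entry=0x41006 [P=0 RW=1 US=1 PS=0]
  ⇒ fault: PAGE_NOT_PRESENT  — 2 lookups
#2 VA=0x88000000958 (w,user):
  L0: frame=0x39 idx=17 entry=0x47000 [P=0 RW=0 US=0 PS=0]
  ⇒ fault: PAGE_NOT_PRESENT  — 1 lookups

Access #1 fault: PAGE_NOT_PRESENT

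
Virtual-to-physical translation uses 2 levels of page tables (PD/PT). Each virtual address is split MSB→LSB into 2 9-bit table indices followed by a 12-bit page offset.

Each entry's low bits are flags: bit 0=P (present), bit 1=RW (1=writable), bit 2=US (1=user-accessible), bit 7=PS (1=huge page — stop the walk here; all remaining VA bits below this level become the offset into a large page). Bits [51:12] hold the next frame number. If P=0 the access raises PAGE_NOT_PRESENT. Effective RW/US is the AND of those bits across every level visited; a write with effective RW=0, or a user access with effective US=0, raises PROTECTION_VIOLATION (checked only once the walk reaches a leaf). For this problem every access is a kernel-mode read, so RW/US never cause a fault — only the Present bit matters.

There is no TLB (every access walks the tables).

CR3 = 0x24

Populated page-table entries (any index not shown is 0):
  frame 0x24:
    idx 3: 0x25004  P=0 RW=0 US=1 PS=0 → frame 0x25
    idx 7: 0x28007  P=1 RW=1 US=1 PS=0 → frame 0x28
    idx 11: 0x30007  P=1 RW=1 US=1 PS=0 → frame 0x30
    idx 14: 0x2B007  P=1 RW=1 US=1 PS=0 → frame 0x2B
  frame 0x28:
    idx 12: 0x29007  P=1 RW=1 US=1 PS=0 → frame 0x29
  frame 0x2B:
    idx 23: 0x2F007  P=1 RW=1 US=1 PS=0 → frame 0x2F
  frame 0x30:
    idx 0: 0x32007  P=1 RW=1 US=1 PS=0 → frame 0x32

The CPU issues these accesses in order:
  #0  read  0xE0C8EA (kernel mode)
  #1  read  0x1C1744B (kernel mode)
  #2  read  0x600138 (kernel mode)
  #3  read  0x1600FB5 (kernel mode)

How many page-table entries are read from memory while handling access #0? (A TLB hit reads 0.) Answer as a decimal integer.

Trace:
#0 VA=0xE0C8EA (r,kernel):
  L0: frame=0x24 idx=7 entry=0x28007 [P=1 RW=1 US=1 PS=0]
  L1: frame=0x28 idx=12 entry=0x29007 [P=1 RW=1 US=1 PS=0]
  → PA=0x298EA  (2 entries read)
#1 VA=0x1C1744B (r,kernel):
  L0: frame=0x24 idx=14 entry=0x2B007 [P=1 RW=1 US=1 PS=0]
  L1: frame=0x2B idx=23 entry=0x2F007 [P=1 RW=1 US=1 PS=0]
  → PA=0x2F44B  (2 entries read)
#2 VA=0x600138 (r,kernel):
  L0: frame=0x24 idx=3 entry=0x25004 [P=0 RW=0 US=1 PS=0]
  ✗ PAGE_NOT_PRESENT  [1 reads]
#3 VA=0x1600FB5 (r,kernel):
  L0: frame=0x24 idx=11 entry=0x30007 [P=1 RW=1 US=1 PS=0]
  L1: frame=0x30 idx=0 entry=0x32007 [P=1 RW=1 US=1 PS=0]
  → PA=0x32FB5  (2 entries read)

Entries read for #0: 2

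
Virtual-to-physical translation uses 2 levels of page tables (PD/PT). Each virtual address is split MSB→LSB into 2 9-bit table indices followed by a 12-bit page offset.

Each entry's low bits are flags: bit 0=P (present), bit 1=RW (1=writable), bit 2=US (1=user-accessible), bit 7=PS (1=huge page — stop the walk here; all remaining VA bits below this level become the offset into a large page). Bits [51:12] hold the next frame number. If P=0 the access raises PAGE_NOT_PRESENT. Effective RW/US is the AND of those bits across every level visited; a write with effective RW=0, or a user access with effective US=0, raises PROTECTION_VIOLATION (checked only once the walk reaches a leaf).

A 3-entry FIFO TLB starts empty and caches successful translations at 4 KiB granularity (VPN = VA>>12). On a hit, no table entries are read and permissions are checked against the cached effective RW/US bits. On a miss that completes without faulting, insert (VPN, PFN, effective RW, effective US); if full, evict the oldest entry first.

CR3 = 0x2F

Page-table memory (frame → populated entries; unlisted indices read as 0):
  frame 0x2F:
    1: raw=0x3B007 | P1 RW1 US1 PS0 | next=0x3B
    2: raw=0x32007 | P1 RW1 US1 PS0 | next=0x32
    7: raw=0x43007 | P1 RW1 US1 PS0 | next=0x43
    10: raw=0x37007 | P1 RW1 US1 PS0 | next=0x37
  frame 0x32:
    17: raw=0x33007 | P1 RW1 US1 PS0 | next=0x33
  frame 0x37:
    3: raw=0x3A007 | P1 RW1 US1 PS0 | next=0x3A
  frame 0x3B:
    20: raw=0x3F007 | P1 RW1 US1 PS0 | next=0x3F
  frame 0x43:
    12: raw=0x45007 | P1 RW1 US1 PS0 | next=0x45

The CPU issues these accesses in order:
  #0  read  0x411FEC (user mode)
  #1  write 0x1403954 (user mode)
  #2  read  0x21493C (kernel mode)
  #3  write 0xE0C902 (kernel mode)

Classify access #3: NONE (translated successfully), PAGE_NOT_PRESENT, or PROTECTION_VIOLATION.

Walk each access:
#0 VA=0x411FEC (r,user):
  lvl0: tbl 0x2F, slot 2 ⇒ 0x32007 (P1/RW1/US1/PS0)
  lvl1: tbl 0x32, slot 17 ⇒ 0x33007 (P1/RW1/US1/PS0)
  → PA=0x33FEC  (2 entries read)
#1 VA=0x1403954 (w,user):
  lvl0: tbl 0x2F, slot 10 ⇒ 0x37007 (P1/RW1/US1/PS0)
  lvl1: tbl 0x37, slot 3 ⇒ 0x3A007 (P1/RW1/US1/PS0)
  → PA=0x3A954  (2 entries read)
#2 VA=0x21493C (r,kernel):
  lvl0: tbl 0x2F, slot 1 ⇒ 0x3B007 (P1/RW1/US1/PS0)
  lvl1: tbl 0x3B, slot 20 ⇒ 0x3F007 (P1/RW1/US1/PS0)
  → PA=0x3F93C  (2 entries read)
#3 VA=0xE0C902 (w,kernel):
  lvl0: tbl 0x2F, slot 7 ⇒ 0x43007 (P1/RW1/US1/PS0)
  lvl1: tbl 0x43, slot 12 ⇒ 0x45007 (P1/RW1/US1/PS0)
  → PA=0x45902  (2 entries read)

Access #3 fault: NONE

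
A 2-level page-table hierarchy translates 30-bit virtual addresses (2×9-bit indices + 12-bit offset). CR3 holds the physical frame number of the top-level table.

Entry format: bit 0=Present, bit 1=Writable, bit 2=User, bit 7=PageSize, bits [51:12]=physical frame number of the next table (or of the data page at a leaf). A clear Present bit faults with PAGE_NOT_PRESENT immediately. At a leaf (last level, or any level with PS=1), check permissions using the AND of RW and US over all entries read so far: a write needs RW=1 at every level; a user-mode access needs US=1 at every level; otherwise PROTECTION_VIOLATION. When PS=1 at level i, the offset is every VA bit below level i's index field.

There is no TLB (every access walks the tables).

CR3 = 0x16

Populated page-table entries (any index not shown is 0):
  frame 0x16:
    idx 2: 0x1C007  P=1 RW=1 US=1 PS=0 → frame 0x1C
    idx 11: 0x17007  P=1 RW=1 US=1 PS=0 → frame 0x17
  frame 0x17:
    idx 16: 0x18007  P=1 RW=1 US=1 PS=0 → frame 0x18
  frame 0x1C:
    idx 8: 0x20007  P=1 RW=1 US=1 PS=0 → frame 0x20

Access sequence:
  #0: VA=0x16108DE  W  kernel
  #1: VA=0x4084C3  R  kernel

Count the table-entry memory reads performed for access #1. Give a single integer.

Walk each access:
#0 VA=0x16108DE (w,kernel):
  [0] read 0x16 idx=11: raw=0x17007 flags P=1 W=1 U=1 S=0
  [1] read 0x17 idx=16: raw=0x18007 flags P=1 W=1 U=1 S=0
  ⇒ phys 0x188DE  [2 reads]
#1 VA=0x4084C3 (r,kernel):
  [0] read 0x16 idx=2: raw=0x1C007 flags P=1 W=1 U=1 S=0
  [1] read 0x1C idx=8: raw=0x20007 flags P=1 W=1 U=1 S=0
  ⇒ phys 0x204C3  [2 reads]

Entries read for #1: 2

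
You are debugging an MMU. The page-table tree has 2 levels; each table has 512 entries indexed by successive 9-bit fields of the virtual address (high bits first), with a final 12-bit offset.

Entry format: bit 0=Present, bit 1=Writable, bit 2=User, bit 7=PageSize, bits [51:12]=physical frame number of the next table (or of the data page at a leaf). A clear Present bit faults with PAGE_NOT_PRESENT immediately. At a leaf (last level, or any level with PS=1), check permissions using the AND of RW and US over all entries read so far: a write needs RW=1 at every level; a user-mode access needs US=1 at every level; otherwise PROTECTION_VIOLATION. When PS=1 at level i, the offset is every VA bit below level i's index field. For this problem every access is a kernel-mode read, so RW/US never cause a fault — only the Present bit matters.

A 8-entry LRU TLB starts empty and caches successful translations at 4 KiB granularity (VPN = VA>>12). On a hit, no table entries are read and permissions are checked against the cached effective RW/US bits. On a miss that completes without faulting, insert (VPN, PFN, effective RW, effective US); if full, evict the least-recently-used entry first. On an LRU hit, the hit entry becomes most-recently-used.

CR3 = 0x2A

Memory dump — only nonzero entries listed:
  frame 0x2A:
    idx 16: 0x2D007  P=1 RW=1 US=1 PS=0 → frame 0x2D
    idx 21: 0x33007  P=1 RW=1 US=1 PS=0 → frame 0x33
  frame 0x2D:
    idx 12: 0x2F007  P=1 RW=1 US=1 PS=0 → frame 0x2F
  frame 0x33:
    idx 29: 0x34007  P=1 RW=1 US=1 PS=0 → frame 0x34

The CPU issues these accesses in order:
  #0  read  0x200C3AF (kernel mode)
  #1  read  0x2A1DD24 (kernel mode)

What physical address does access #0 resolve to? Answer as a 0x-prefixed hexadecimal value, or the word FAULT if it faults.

Per-access translation:
#0 VA=0x200C3AF (r,kernel):
  L0: frame=0x2A idx=16 entry=0x2D007 [P=1 RW=1 US=1 PS=0]
  L1: frame=0x2D idx=12 entry=0x2F007 [P=1 RW=1 US=1 PS=0]
  ⇒ phys 0x2F3AF  [2 reads]
#1 VA=0x2A1DD24 (r,kernel):
  L0: frame=0x2A idx=21 entry=0x33007 [P=1 RW=1 US=1 PS=0]
  L1: frame=0x33 idx=29 entry=0x34007 [P=1 RW=1 US=1 PS=0]
  ⇒ phys 0x34D24  [2 reads]

Access #0 PA: 0x2F3AF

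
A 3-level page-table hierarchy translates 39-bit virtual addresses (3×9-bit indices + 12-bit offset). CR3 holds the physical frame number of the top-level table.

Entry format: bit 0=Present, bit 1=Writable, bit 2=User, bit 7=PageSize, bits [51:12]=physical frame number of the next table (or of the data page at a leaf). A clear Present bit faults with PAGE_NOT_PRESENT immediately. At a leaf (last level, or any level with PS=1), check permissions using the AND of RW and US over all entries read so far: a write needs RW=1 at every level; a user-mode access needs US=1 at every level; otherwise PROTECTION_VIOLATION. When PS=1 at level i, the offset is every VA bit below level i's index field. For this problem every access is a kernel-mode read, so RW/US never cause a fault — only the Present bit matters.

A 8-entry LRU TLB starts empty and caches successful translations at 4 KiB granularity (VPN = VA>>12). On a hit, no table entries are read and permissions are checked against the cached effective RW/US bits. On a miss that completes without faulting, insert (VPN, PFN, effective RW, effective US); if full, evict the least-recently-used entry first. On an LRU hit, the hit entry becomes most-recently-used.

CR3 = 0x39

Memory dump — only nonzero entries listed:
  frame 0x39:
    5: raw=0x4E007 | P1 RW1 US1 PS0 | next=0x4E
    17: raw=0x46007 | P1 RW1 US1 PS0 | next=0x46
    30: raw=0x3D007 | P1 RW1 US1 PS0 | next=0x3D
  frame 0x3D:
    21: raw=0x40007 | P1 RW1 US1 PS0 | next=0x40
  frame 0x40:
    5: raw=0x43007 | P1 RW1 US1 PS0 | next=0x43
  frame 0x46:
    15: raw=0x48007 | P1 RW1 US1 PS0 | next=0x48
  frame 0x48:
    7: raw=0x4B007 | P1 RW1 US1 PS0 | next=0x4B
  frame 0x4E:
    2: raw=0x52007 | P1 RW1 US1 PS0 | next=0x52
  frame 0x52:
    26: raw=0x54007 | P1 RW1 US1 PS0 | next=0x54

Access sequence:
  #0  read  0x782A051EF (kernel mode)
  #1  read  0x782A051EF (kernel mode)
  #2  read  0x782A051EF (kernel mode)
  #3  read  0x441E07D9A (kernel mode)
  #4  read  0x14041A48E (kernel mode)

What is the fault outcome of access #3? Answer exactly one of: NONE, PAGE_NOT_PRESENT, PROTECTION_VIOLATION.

Trace:
#0 VA=0x782A051EF (r,kernel):
  L0 @0x39[30] → 0x3D007  P=1,RW=1,US=1,PS=0
  L1 @0x3D[21] → 0x40007  P=1,RW=1,US=1,PS=0
  L2 @0x40[5] → 0x43007  P=1,RW=1,US=1,PS=0
  ✓ 0x431EF  — 3 lookups
#1 VA=0x782A051EF (r,kernel):
  TLB hit vpn=0x782A05 → PA=0x431EF
#2 VA=0x782A051EF (r,kernel):
  TLB hit vpn=0x782A05 → PA=0x431EF
#3 VA=0x441E07D9A (r,kernel):
  L0 @0x39[17] → 0x46007  P=1,RW=1,US=1,PS=0
  L1 @0x46[15] → 0x48007  P=1,RW=1,US=1,PS=0
  L2 @0x48[7] → 0x4B007  P=1,RW=1,US=1,PS=0
  ✓ 0x4BD9A  — 3 lookups
#4 VA=0x14041A48E (r,kernel):
  L0 @0x39[5] → 0x4E007  P=1,RW=1,US=1,PS=0
  L1 @0x4E[2] → 0x52007  P=1,RW=1,US=1,PS=0
  L2 @0x52[26] → 0x54007  P=1,RW=1,US=1,PS=0
  ✓ 0x5448E  — 3 lookups

Access #3 fault: NONE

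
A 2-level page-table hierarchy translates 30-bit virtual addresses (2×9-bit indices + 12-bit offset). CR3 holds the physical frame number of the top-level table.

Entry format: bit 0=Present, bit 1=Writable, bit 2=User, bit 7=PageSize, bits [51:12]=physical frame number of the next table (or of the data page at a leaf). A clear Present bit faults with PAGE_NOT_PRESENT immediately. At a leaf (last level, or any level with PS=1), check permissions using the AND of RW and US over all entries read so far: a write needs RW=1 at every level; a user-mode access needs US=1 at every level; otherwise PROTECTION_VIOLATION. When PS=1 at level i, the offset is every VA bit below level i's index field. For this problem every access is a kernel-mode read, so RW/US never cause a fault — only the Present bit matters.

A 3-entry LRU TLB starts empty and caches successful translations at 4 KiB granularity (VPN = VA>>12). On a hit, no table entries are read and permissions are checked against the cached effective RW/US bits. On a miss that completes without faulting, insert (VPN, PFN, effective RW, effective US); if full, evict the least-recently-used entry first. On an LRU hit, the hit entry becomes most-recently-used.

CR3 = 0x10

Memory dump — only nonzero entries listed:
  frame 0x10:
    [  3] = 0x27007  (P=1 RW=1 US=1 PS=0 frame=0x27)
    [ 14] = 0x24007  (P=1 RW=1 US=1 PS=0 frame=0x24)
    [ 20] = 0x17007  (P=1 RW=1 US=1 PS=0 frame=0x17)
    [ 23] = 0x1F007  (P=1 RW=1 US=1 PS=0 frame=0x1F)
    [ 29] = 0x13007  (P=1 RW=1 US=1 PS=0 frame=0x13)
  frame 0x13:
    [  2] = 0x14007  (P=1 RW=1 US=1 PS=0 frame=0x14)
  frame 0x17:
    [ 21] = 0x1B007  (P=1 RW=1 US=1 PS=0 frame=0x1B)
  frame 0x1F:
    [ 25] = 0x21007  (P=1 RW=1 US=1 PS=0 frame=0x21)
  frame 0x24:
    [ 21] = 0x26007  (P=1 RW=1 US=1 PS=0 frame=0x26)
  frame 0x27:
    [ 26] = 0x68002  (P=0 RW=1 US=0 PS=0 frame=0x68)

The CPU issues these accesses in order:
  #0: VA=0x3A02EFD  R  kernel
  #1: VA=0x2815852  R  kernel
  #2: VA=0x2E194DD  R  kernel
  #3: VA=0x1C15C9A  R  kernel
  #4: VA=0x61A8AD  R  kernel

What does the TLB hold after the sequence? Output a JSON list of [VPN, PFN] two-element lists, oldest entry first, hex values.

Walk each access:
#0 VA=0x3A02EFD (r,kernel):
  L0 @0x10[29] → 0x13007  P=1,RW=1,US=1,PS=0
  L1 @0x13[2] → 0x14007  P=1,RW=1,US=1,PS=0
  ⇒ phys 0x14EFD  [2 reads]
#1 VA=0x2815852 (r,kernel):
  L0 @0x10[20] → 0x17007  P=1,RW=1,US=1,PS=0
  L1 @0x17[21] → 0x1B007  P=1,RW=1,US=1,PS=0
  ⇒ phys 0x1B852  [2 reads]
#2 VA=0x2E194DD (r,kernel):
  L0 @0x10[23] → 0x1F007  P=1,RW=1,US=1,PS=0
  L1 @0x1F[25] → 0x21007  P=1,RW=1,US=1,PS=0
  ⇒ phys 0x214DD  [2 reads]
#3 VA=0x1C15C9A (r,kernel):
  L0 @0x10[14] → 0x24007  P=1,RW=1,US=1,PS=0
  L1 @0x24[21] → 0x26007  P=1,RW=1,US=1,PS=0
  ⇒ phys 0x26C9A  [2 reads]
#4 VA=0x61A8AD (r,kernel):
  L0 @0x10[3] → 0x27007  P=1,RW=1,US=1,PS=0
  L1 @0x27[26] → 0x68002  P=0,RW=1,US=0,PS=0
  → PAGE_NOT_PRESENT  (2 entries read)

TLB: [["0x2815", "0x1B"], ["0x2E19", "0x21"], ["0x1C15", "0x26"]]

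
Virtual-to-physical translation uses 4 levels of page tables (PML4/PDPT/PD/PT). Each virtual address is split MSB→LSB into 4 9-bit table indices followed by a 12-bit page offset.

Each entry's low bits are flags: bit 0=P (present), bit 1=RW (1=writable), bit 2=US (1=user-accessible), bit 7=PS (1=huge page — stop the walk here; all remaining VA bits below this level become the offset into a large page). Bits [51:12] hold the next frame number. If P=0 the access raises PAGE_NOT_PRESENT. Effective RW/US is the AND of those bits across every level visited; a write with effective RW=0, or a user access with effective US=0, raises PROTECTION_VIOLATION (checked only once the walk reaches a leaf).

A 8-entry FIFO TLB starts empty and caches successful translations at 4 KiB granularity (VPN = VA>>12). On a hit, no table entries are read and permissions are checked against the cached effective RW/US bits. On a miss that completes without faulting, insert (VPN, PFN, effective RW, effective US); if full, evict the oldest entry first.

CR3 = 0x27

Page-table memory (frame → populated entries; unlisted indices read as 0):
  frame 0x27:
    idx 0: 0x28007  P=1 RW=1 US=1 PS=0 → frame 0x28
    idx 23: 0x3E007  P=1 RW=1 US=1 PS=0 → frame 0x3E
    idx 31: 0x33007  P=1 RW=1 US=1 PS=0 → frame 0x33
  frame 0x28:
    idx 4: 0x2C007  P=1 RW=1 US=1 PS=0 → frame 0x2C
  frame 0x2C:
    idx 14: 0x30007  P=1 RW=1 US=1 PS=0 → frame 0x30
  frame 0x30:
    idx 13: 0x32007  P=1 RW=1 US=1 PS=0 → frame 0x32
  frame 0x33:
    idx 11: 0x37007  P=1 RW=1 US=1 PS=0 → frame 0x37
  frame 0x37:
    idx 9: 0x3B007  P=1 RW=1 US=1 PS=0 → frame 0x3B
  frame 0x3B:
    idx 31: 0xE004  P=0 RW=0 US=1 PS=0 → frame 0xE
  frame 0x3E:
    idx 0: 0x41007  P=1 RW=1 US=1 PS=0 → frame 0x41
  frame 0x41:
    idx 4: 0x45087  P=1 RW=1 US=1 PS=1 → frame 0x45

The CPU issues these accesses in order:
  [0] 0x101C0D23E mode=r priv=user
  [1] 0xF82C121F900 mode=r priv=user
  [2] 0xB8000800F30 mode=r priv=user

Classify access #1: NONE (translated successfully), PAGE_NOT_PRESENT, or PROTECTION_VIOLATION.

Per-access translation:
#0 VA=0x101C0D23E (r,user):
  [0] read 0x27 idx=0: raw=0x28007 flags P=1 W=1 U=1 S=0
  [1] read 0x28 idx=4: raw=0x2C007 flags P=1 W=1 U=1 S=0
  [2] read 0x2C idx=14: raw=0x30007 flags P=1 W=1 U=1 S=0
  [3] read 0x30 idx=13: raw=0x32007 flags P=1 W=1 U=1 S=0
  ⇒ phys 0x3223E  [4 reads]
#1 VA=0xF82C121F900 (r,user):
  [0] read 0x27 idx=31: raw=0x33007 flags P=1 W=1 U=1 S=0
  [1] read 0x33 idx=11: raw=0x37007 flags P=1 W=1 U=1 S=0
  [2] read 0x37 idx=9: raw=0x3B007 flags P=1 W=1 U=1 S=0
  [3] read 0x3B idx=31: raw=0xE004 flags P=0 W=0 U=1 S=0
  ⇒ fault: PAGE_NOT_PRESENT  — 4 lookups
#2 VA=0xB8000800F30 (r,user):
  [0] read 0x27 idx=23: raw=0x3E007 flags P=1 W=1 U=1 S=0
  [1] read 0x3E idx=0: raw=0x41007 flags P=1 W=1 U=1 S=0
  [2] read 0x41 idx=4: raw=0x45087 flags P=1 W=1 U=1 S=1
  ⇒ phys 0x45F30 (huge @L2)  [3 reads]

Access #1 fault: PAGE_NOT_PRESENT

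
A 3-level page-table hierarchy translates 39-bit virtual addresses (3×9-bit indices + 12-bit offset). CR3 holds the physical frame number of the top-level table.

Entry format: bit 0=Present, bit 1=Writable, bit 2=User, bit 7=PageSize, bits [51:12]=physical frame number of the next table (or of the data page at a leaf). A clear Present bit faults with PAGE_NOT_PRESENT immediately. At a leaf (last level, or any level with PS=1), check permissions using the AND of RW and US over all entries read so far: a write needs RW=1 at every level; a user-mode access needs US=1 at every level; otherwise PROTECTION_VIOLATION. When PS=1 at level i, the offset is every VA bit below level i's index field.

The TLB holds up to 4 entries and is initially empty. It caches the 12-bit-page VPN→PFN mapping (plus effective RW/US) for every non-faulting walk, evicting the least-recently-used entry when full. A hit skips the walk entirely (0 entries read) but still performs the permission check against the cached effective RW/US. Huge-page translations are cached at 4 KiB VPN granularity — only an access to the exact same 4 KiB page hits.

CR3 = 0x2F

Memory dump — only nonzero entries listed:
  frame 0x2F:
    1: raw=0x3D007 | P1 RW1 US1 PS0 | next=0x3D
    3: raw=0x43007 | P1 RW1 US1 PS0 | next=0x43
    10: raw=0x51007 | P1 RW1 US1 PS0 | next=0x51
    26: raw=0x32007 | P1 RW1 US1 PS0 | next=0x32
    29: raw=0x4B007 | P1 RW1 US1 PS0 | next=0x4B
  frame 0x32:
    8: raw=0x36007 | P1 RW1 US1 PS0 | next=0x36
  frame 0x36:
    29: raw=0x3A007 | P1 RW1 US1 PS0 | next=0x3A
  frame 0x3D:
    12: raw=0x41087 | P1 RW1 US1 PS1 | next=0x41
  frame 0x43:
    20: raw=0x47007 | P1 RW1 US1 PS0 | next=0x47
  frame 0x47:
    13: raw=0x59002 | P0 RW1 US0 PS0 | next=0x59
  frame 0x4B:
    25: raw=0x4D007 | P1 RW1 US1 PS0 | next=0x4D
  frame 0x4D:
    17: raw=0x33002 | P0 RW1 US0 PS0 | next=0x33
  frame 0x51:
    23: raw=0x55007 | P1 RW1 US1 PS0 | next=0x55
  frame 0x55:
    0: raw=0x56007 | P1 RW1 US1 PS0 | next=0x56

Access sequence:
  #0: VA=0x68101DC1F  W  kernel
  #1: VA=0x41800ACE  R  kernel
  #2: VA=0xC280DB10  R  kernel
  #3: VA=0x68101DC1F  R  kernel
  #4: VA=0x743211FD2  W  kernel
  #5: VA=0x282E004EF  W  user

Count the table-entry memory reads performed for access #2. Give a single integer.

Walk each access:
#0 VA=0x68101DC1F (w,kernel):
  L0 @0x2F[26] → 0x32007  P=1,RW=1,US=1,PS=0
  L1 @0x32[8] → 0x36007  P=1,RW=1,US=1,PS=0
  L2 @0x36[29] → 0x3A007  P=1,RW=1,US=1,PS=0
  ✓ 0x3AC1F  — 3 lookups
#1 VA=0x41800ACE (r,kernel):
  L0 @0x2F[1] → 0x3D007  P=1,RW=1,US=1,PS=0
  L1 @0x3D[12] → 0x41087  P=1,RW=1,US=1,PS=1
  ✓ 0x41ACE (huge @L1)  — 2 lookups
#2 VA=0xC280DB10 (r,kernel):
  L0 @0x2F[3] → 0x43007  P=1,RW=1,US=1,PS=0
  L1 @0x43[20] → 0x47007  P=1,RW=1,US=1,PS=0
  L2 @0x47[13] → 0x59002  P=0,RW=1,US=0,PS=0
  ✗ PAGE_NOT_PRESENT  [3 reads]
#3 VA=0x68101DC1F (r,kernel):
  TLB hit vpn=0x68101D → PA=0x3AC1F
#4 VA=0x743211FD2 (w,kernel):
  L0 @0x2F[29] → 0x4B007  P=1,RW=1,US=1,PS=0
  L1 @0x4B[25] → 0x4D007  P=1,RW=1,US=1,PS=0
  L2 @0x4D[17] → 0x33002  P=0,RW=1,US=0,PS=0
  ✗ PAGE_NOT_PRESENT  [3 reads]
#5 VA=0x282E004EF (w,user):
  L0 @0x2F[10] → 0x51007  P=1,RW=1,US=1,PS=0
  L1 @0x51[23] → 0x55007  P=1,RW=1,US=1,PS=0
  L2 @0x55[0] → 0x56007  P=1,RW=1,US=1,PS=0
  ✓ 0x564EF  — 3 lookups

Entries read for #2: 3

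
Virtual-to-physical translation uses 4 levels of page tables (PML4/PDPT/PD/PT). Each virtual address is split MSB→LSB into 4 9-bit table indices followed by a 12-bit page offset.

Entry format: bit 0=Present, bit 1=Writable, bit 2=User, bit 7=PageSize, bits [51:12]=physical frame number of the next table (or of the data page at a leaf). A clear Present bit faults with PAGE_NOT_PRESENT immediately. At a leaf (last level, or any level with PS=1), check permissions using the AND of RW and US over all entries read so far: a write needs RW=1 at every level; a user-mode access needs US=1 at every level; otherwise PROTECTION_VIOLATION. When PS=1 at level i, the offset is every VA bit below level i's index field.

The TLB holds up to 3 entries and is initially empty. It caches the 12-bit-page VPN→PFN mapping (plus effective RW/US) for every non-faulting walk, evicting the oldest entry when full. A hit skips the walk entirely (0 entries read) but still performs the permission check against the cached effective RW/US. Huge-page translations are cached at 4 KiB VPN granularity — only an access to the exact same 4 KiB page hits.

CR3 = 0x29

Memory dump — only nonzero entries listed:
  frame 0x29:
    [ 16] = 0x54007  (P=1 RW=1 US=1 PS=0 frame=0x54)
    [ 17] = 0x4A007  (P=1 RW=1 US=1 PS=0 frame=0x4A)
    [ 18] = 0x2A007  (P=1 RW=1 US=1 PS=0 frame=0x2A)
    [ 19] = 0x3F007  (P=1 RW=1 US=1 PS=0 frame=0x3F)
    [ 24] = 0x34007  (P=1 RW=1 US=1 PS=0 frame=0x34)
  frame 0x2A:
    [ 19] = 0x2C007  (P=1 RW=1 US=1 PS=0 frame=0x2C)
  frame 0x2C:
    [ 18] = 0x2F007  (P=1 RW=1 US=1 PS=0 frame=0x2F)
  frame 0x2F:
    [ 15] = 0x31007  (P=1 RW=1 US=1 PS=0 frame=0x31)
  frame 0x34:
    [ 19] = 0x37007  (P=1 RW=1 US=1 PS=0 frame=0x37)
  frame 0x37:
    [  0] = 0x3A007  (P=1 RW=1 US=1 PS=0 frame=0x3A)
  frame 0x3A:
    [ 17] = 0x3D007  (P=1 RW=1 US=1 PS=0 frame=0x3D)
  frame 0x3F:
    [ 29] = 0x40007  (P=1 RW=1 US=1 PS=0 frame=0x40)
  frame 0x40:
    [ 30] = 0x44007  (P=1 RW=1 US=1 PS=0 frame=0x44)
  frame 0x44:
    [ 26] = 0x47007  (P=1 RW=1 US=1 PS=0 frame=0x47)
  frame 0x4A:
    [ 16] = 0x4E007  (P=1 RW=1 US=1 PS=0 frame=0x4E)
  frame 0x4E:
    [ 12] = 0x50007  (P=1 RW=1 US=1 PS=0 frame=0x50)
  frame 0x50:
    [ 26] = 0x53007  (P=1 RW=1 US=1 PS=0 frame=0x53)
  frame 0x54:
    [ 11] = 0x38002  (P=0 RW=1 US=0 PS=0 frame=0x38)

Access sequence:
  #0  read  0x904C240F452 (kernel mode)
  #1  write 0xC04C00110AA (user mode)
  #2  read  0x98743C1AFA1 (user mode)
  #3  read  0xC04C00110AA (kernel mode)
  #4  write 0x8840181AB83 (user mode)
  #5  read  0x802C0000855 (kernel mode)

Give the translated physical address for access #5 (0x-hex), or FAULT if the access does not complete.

Trace:
#0 VA=0x904C240F452 (r,kernel):
  L0: frame=0x29 idx=18 entry=0x2A007 [P=1 RW=1 US=1 PS=0]
  L1: frame=0x2A idx=19 entry=0x2C007 [P=1 RW=1 US=1 PS=0]
  L2: frame=0x2C idx=18 entry=0x2F007 [P=1 RW=1 US=1 PS=0]
  L3: frame=0x2F idx=15 entry=0x31007 [P=1 RW=1 US=1 PS=0]
  ⇒ phys 0x31452  [4 reads]
#1 VA=0xC04C00110AA (w,user):
  L0: frame=0x29 idx=24 entry=0x34007 [P=1 RW=1 US=1 PS=0]
  L1: frame=0x34 idx=19 entry=0x37007 [P=1 RW=1 US=1 PS=0]
  L2: frame=0x37 idx=0 entry=0x3A007 [P=1 RW=1 US=1 PS=0]
  L3: frame=0x3A idx=17 entry=0x3D007 [P=1 RW=1 US=1 PS=0]
  ⇒ phys 0x3D0AA  [4 reads]
#2 VA=0x98743C1AFA1 (r,user):
  L0: frame=0x29 idx=19 entry=0x3F007 [P=1 RW=1 US=1 PS=0]
  L1: frame=0x3F idx=29 entry=0x40007 [P=1 RW=1 US=1 PS=0]
  L2: frame=0x40 idx=30 entry=0x44007 [P=1 RW=1 US=1 PS=0]
  L3: frame=0x44 idx=26 entry=0x47007 [P=1 RW=1 US=1 PS=0]
  ⇒ phys 0x47FA1  [4 reads]
#3 VA=0xC04C00110AA (r,kernel):
  TLB hit vpn=0xC04C0011 → PA=0x3D0AA
#4 VA=0x8840181AB83 (w,user):
  L0: frame=0x29 idx=17 entry=0x4A007 [P=1 RW=1 US=1 PS=0]
  L1: frame=0x4A idx=16 entry=0x4E007 [P=1 RW=1 US=1 PS=0]
  L2: frame=0x4E idx=12 entry=0x50007 [P=1 RW=1 US=1 PS=0]
  L3: frame=0x50 idx=26 entry=0x53007 [P=1 RW=1 US=1 PS=0]
  ⇒ phys 0x53B83  [4 reads]
#5 VA=0x802C0000855 (r,kernel):
  L0: frame=0x29 idx=16 entry=0x54007 [P=1 RW=1 US=1 PS=0]
  L1: frame=0x54 idx=11 entry=0x38002 [P=0 RW=1 US=0 PS=0]
  ⇒ fault: PAGE_NOT_PRESENT  — 2 lookups

Access #5 PA: FAULT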